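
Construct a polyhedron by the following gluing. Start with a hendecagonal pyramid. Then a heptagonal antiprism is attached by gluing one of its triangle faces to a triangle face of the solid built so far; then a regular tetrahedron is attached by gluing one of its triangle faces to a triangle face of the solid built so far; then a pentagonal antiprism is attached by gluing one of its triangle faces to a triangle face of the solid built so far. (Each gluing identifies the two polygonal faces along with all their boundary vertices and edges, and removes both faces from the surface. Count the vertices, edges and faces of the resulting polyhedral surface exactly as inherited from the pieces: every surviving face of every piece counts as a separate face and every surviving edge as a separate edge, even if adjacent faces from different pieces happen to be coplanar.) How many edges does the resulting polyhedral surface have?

A hendecagonal pyramid: V=12, E=22, F=12.
Attach a heptagonal antiprism (V=14, E=28, F=16) along a 3-gon: merge 3 vertices and 3 edges, delete both glued faces → V=23, E=47, F=26.
Attach a regular tetrahedron (V=4, E=6, F=4) along a 3-gon: merge 3 vertices and 3 edges, delete both glued faces → V=24, E=50, F=28.
Attach a pentagonal antiprism (V=10, E=20, F=12) along a 3-gon: merge 3 vertices and 3 edges, delete both glued faces → V=31, E=67, F=38.
Check: V − E + F = 31 − 67 + 38 = 2.

67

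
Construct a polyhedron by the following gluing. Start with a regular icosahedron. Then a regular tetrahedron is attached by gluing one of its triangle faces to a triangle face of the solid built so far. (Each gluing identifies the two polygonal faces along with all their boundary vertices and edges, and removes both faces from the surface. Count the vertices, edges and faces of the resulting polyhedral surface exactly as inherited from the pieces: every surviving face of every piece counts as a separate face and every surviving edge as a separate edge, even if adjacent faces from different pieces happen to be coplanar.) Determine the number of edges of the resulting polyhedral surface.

A regular icosahedron: V=12, E=30, F=20.
Attach a regular tetrahedron (V=4, E=6, F=4) along a 3-gon: merge 3 vertices and 3 edges, delete both glued faces → V=13, E=33, F=22.
Check: V − E + F = 13 − 33 + 22 = 2.

33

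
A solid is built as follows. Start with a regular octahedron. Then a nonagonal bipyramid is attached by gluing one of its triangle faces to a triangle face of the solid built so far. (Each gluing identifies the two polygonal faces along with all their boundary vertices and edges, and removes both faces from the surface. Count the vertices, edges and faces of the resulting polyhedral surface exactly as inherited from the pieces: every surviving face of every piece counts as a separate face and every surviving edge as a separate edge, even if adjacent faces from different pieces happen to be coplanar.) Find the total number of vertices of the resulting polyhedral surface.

A regular octahedron: V=6, E=12, F=8.
Attach a nonagonal bipyramid (V=11, E=27, F=18) along a 3-gon: merge 3 vertices and 3 edges, delete both glued faces → V=14, E=36, F=24.
Check: V − E + F = 14 − 36 + 24 = 2.

14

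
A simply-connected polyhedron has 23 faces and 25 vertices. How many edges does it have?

46

Here V − E + F = 2.
E = V + F − (2) = 25 + 23 − (2) = 46.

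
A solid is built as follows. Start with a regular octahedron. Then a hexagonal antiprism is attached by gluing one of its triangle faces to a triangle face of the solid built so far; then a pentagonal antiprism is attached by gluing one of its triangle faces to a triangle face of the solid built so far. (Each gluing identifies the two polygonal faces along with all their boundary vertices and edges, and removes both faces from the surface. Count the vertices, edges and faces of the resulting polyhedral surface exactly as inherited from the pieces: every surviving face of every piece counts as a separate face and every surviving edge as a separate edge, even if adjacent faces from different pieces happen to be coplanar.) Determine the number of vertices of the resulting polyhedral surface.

A regular octahedron: V=6, E=12, F=8.
Attach a hexagonal antiprism (V=12, E=24, F=14) along a 3-gon: merge 3 vertices and 3 edges, delete both glued faces → V=15, E=33, F=20.
Attach a pentagonal antiprism (V=10, E=20, F=12) along a 3-gon: merge 3 vertices and 3 edges, delete both glued faces → V=22, E=50, F=30.
Check: V − E + F = 22 − 50 + 30 = 2.

22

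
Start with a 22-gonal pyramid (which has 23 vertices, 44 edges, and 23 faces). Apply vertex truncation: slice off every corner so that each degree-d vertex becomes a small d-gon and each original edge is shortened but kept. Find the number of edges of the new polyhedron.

132

Truncation replaces each original edge-end by a new vertex, so V′ = 2E = 88.
Each original edge survives, and each old vertex of degree d contributes d new edges; summing degrees gives Σd = 2E, so E′ = E + 2E = 3E = 132.
Each original face survives and each original vertex becomes one new face: F′ = F + V = 46.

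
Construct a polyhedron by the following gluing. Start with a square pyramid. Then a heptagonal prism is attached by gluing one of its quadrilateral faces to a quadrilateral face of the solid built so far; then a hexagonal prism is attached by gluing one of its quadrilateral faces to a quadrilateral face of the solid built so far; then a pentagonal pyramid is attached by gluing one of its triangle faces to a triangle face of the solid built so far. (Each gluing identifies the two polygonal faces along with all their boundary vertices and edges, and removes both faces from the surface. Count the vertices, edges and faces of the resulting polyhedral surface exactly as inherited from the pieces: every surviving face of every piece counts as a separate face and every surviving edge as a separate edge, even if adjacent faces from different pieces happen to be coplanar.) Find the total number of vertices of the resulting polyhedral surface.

A square pyramid: V=5, E=8, F=5.
Attach a heptagonal prism (V=14, E=21, F=9) along a 4-gon: merge 4 vertices and 4 edges, delete both glued faces → V=15, E=25, F=12.
Attach a hexagonal prism (V=12, E=18, F=8) along a 4-gon: merge 4 vertices and 4 edges, delete both glued faces → V=23, E=39, F=18.
Attach a pentagonal pyramid (V=6, E=10, F=6) along a 3-gon: merge 3 vertices and 3 edges, delete both glued faces → V=26, E=46, F=22.
Check: V − E + F = 26 − 46 + 22 = 2.

26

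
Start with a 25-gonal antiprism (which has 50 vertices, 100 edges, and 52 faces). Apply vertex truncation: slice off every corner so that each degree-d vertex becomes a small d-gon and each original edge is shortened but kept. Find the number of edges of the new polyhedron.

Truncation replaces each original edge-end by a new vertex, so V′ = 2E = 200.
Each original edge survives, and each old vertex of degree d contributes d new edges; summing degrees gives Σd = 2E, so E′ = E + 2E = 3E = 300.
Each original face survives and each original vertex becomes one new face: F′ = F + V = 102.

300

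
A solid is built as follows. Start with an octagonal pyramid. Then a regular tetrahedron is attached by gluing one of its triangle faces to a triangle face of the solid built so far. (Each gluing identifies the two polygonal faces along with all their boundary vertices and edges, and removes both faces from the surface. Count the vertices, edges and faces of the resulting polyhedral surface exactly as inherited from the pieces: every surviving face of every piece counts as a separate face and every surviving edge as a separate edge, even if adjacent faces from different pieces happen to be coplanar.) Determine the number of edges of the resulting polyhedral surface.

An octagonal pyramid: V=9, E=16, F=9.
Attach a regular tetrahedron (V=4, E=6, F=4) along a 3-gon: merge 3 vertices and 3 edges, delete both glued faces → V=10, E=19, F=11.
Check: V − E + F = 10 − 19 + 11 = 2.

19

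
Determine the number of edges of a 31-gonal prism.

A prism on an n-gon has two n-gon bases and n rectangular sides: V = 2·31 = 62, E = 3·31 = 93, F = 31 + 2 = 33.

93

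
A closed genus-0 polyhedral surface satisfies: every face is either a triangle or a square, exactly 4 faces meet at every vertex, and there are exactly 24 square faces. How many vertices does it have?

Let x be the number of triangles; then F = 24 + x.
Edge–face incidences: 2E = 4·24 + 3·x = 96 + 3x.
Every vertex has degree 4, so 4V = 2E.
Euler: V − E + F = 2 ⇒ (2E)/4 − E + (24 + x) = 2.
Multiply by 8: 2·(2E) − 4·(2E) + 8·(24 + x) = 16, i.e. 192 + 8x − 2·(96 + 3x) = 16.
Collecting terms: 2x = 16, so x = 8.
Then 2E = 96 + 3·8 = 120, so E = 60, V = 2E/4 = 30, F = 24 + 8 = 32.

30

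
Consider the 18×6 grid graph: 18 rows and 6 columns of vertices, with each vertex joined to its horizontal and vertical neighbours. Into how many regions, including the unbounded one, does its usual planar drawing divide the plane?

86

The grid has V = 18·6 = 108 vertices and E = 18·5 + 6·17 = 192 edges.
F = 2 − V + E = 2 − 108 + 192 = 86.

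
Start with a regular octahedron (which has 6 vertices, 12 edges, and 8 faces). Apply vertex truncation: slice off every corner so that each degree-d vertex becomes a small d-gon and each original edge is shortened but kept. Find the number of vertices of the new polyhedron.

Truncation replaces each original edge-end by a new vertex, so V′ = 2E = 24.
Each original edge survives, and each old vertex of degree d contributes d new edges; summing degrees gives Σd = 2E, so E′ = E + 2E = 3E = 36.
Each original face survives and each original vertex becomes one new face: F′ = F + V = 14.

24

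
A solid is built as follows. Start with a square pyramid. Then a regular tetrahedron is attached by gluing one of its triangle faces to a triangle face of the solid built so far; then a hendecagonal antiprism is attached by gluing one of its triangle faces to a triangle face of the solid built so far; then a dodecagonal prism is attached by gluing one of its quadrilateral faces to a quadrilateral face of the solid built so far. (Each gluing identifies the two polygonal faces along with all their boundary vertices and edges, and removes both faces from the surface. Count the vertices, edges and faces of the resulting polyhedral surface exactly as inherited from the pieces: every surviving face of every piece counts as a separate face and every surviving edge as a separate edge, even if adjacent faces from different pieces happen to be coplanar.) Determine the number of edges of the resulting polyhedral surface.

84

A square pyramid: V=5, E=8, F=5.
Attach a regular tetrahedron (V=4, E=6, F=4) along a 3-gon: merge 3 vertices and 3 edges, delete both glued faces → V=6, E=11, F=7.
Attach a hendecagonal antiprism (V=22, E=44, F=24) along a 3-gon: merge 3 vertices and 3 edges, delete both glued faces → V=25, E=52, F=29.
Attach a dodecagonal prism (V=24, E=36, F=14) along a 4-gon: merge 4 vertices and 4 edges, delete both glued faces → V=45, E=84, F=41.
Check: V − E + F = 45 − 84 + 41 = 2.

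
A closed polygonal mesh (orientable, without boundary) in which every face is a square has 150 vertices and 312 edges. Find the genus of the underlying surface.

4

Every face is a square and each edge borders two faces, so 4F = 2·312, giving F = 156.
χ = V − E + F = 150 − 312 + 156 = -6.
For a closed orientable surface χ = 2 − 2g, so g = (2 − (-6))/2 = 4.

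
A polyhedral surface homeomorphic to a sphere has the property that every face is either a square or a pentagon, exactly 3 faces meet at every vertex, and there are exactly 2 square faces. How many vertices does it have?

16

Let x be the number of pentagons; then F = 2 + x.
Edge–face incidences: 2E = 4·2 + 5·x = 8 + 5x.
Every vertex has degree 3, so 3V = 2E.
Euler: V − E + F = 2 ⇒ (2E)/3 − E + (2 + x) = 2.
Multiply by 6: 2·(2E) − 3·(2E) + 6·(2 + x) = 12, i.e. 12 + 6x − (8 + 5x) = 12.
Collecting terms: x + 4 = 12, so x = 8.
Then 2E = 8 + 5·8 = 48, so E = 24, V = 2E/3 = 16, F = 2 + 8 = 10.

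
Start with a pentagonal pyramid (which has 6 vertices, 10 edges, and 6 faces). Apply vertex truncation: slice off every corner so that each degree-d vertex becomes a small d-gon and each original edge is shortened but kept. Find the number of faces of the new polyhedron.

Truncation replaces each original edge-end by a new vertex, so V′ = 2E = 20.
Each original edge survives, and each old vertex of degree d contributes d new edges; summing degrees gives Σd = 2E, so E′ = E + 2E = 3E = 30.
Each original face survives and each original vertex becomes one new face: F′ = F + V = 12.

12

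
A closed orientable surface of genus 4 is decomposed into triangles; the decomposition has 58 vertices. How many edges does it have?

192

χ = 2 − 2·4 = -6, and every face is a triangle so 3F = 2E.
V − E + F = -6 with E = 3F/2 gives 58 − (3/2 − 1)·F = -6, so F = 128 and E = 192.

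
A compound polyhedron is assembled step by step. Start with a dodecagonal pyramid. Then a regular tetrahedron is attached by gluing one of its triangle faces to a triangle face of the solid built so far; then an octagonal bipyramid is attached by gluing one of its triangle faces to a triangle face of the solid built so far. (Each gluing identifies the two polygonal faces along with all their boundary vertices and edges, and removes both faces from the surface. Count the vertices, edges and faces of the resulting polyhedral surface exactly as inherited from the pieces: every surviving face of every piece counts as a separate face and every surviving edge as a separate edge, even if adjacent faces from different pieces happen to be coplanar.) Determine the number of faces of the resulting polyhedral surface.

29

A dodecagonal pyramid: V=13, E=24, F=13.
Attach a regular tetrahedron (V=4, E=6, F=4) along a 3-gon: merge 3 vertices and 3 edges, delete both glued faces → V=14, E=27, F=15.
Attach an octagonal bipyramid (V=10, E=24, F=16) along a 3-gon: merge 3 vertices and 3 edges, delete both glued faces → V=21, E=48, F=29.
Check: V − E + F = 21 − 48 + 29 = 2.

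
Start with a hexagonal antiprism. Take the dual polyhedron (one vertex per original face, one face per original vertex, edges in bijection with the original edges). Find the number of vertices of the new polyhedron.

14

The base solid has V = 12, E = 24, F = 14.
The dual swaps V and F and preserves E: V′ = F = 14, E′ = E = 24, F′ = V = 12.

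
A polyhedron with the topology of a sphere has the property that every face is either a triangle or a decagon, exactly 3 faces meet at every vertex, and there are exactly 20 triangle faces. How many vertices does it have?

60

Let x be the number of decagons; then F = 20 + x.
Edge–face incidences: 2E = 3·20 + 10·x = 60 + 10x.
Every vertex has degree 3, so 3V = 2E.
Euler: V − E + F = 2 ⇒ (2E)/3 − E + (20 + x) = 2.
Multiply by 6: 2·(2E) − 3·(2E) + 6·(20 + x) = 12, i.e. 120 + 6x − (60 + 10x) = 12.
Collecting terms: −4x + 60 = 12, so −4x = −48, so x = 12.
Then 2E = 60 + 10·12 = 180, so E = 90, V = 2E/3 = 60, F = 20 + 12 = 32.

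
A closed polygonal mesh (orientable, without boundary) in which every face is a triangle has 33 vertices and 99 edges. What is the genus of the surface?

Every face is a triangle and each edge borders two faces, so 3F = 2·99, giving F = 66.
χ = V − E + F = 33 − 99 + 66 = 0.
For a closed orientable surface χ = 2 − 2g, so g = (2 − (0))/2 = 1.

1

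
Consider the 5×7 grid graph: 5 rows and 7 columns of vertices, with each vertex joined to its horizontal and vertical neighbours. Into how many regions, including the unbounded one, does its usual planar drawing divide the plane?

25

The grid has V = 5·7 = 35 vertices and E = 5·6 + 7·4 = 58 edges.
F = 2 − V + E = 2 − 35 + 58 = 25.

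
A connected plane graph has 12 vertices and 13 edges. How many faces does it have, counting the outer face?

3

Euler's formula for a connected plane graph: V − E + F = 2, so F = 2 − 12 + 13 = 3.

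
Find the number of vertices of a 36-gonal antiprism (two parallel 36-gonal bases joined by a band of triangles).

An antiprism on an n-gon has two n-gon caps and 2n triangles: V = 2·36 = 72, E = 4·36 = 144, F = 2·36 + 2 = 74.

72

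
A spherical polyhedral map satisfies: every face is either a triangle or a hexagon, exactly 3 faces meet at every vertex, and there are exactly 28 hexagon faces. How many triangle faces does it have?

Let x be the number of triangles; then F = 28 + x.
Edge–face incidences: 2E = 6·28 + 3·x = 168 + 3x.
Every vertex has degree 3, so 3V = 2E.
Euler: V − E + F = 2 ⇒ (2E)/3 − E + (28 + x) = 2.
Multiply by 6: 2·(2E) − 3·(2E) + 6·(28 + x) = 12, i.e. 168 + 6x − (168 + 3x) = 12.
Collecting terms: 3x = 12, so x = 4.
Then 2E = 168 + 3·4 = 180, so E = 90, V = 2E/3 = 60, F = 28 + 4 = 32.

4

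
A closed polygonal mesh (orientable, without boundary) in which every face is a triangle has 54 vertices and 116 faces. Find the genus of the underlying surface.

3

Every face is a triangle, so 2E = 3·116 = 348, giving E = 174.
χ = V − E + F = 54 − 174 + 116 = -4.
For a closed orientable surface χ = 2 − 2g, so g = (2 − (-4))/2 = 3.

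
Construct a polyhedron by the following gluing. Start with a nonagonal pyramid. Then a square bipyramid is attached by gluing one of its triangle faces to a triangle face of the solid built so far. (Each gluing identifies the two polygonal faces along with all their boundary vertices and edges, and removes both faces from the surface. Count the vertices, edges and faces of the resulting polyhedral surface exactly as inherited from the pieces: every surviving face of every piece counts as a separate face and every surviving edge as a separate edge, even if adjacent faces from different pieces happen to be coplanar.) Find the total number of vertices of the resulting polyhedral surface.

A nonagonal pyramid: V=10, E=18, F=10.
Attach a square bipyramid (V=6, E=12, F=8) along a 3-gon: merge 3 vertices and 3 edges, delete both glued faces → V=13, E=27, F=16.
Check: V − E + F = 13 − 27 + 16 = 2.

13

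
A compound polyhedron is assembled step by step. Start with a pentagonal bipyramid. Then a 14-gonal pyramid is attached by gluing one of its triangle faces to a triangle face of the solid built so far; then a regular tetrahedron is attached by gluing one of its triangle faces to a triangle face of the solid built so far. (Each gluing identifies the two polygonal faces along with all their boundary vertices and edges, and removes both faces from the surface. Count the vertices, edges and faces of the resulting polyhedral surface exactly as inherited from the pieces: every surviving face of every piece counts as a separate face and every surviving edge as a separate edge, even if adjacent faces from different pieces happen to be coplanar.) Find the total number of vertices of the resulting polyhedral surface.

A pentagonal bipyramid: V=7, E=15, F=10.
Attach a 14-gonal pyramid (V=15, E=28, F=15) along a 3-gon: merge 3 vertices and 3 edges, delete both glued faces → V=19, E=40, F=23.
Attach a regular tetrahedron (V=4, E=6, F=4) along a 3-gon: merge 3 vertices and 3 edges, delete both glued faces → V=20, E=43, F=25.
Check: V − E + F = 20 − 43 + 25 = 2.

20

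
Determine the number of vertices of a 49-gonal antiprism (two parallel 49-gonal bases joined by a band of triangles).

An antiprism on an n-gon has two n-gon caps and 2n triangles: V = 2·49 = 98, E = 4·49 = 196, F = 2·49 + 2 = 100.

98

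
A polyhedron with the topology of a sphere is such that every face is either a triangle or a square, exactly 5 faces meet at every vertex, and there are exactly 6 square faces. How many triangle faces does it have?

Let x be the number of triangles; then F = 6 + x.
Edge–face incidences: 2E = 4·6 + 3·x = 24 + 3x.
Every vertex has degree 5, so 5V = 2E.
Euler: V − E + F = 2 ⇒ (2E)/5 − E + (6 + x) = 2.
Multiply by 10: 2·(2E) − 5·(2E) + 10·(6 + x) = 20, i.e. 60 + 10x − 3·(24 + 3x) = 20.
Collecting terms: x − 12 = 20, so x = 32.
Then 2E = 24 + 3·32 = 120, so E = 60, V = 2E/5 = 24, F = 6 + 32 = 38.

32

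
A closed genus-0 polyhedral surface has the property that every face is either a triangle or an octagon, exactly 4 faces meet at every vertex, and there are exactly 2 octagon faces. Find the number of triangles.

Let x be the number of triangles; then F = 2 + x.
Edge–face incidences: 2E = 8·2 + 3·x = 16 + 3x.
Every vertex has degree 4, so 4V = 2E.
Euler: V − E + F = 2 ⇒ (2E)/4 − E + (2 + x) = 2.
Multiply by 8: 2·(2E) − 4·(2E) + 8·(2 + x) = 16, i.e. 16 + 8x − 2·(16 + 3x) = 16.
Collecting terms: 2x − 16 = 16, so 2x = 32, so x = 16.
Then 2E = 16 + 3·16 = 64, so E = 32, V = 2E/4 = 16, F = 2 + 16 = 18.

16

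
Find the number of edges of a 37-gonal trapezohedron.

The n-trapezohedron (dual of the n-antiprism) has V = 2·37 + 2 = 76, E = 4·37 = 148, F = 2·37 = 74.

148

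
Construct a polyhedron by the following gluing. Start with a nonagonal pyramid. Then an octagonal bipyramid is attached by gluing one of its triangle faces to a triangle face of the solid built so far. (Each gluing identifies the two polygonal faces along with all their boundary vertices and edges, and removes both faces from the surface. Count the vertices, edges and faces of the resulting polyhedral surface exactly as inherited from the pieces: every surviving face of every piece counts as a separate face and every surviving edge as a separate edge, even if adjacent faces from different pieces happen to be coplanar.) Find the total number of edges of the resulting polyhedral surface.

A nonagonal pyramid: V=10, E=18, F=10.
Attach an octagonal bipyramid (V=10, E=24, F=16) along a 3-gon: merge 3 vertices and 3 edges, delete both glued faces → V=17, E=39, F=24.
Check: V − E + F = 17 − 39 + 24 = 2.

39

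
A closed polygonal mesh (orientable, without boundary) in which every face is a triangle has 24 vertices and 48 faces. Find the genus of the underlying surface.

Every face is a triangle, so 2E = 3·48 = 144, giving E = 72.
χ = V − E + F = 24 − 72 + 48 = 0.
For a closed orientable surface χ = 2 − 2g, so g = (2 − (0))/2 = 1.

1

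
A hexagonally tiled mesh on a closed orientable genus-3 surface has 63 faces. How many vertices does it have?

χ = 2 − 2·3 = -4, and every face is a hexagon so 6F = 2E.
E = 6·63/2 = 189. Then V = -4 + E − F = -4 + 189 − 63 = 122.

122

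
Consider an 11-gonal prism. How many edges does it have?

33

A prism on an n-gon has two n-gon bases and n rectangular sides: V = 2·11 = 22, E = 3·11 = 33, F = 11 + 2 = 13.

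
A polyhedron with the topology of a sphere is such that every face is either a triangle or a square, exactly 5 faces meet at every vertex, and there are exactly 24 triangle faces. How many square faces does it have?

Let x be the number of squares; then F = 24 + x.
Edge–face incidences: 2E = 3·24 + 4·x = 72 + 4x.
Every vertex has degree 5, so 5V = 2E.
Euler: V − E + F = 2 ⇒ (2E)/5 − E + (24 + x) = 2.
Multiply by 10: 2·(2E) − 5·(2E) + 10·(24 + x) = 20, i.e. 240 + 10x − 3·(72 + 4x) = 20.
Collecting terms: −2x + 24 = 20, so −2x = −4, so x = 2.
Then 2E = 72 + 4·2 = 80, so E = 40, V = 2E/5 = 16, F = 24 + 2 = 26.

2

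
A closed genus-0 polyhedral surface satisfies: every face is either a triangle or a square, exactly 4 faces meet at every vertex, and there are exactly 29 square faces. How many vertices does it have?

35

Let x be the number of triangles; then F = 29 + x.
Edge–face incidences: 2E = 4·29 + 3·x = 116 + 3x.
Every vertex has degree 4, so 4V = 2E.
Euler: V − E + F = 2 ⇒ (2E)/4 − E + (29 + x) = 2.
Multiply by 8: 2·(2E) − 4·(2E) + 8·(29 + x) = 16, i.e. 232 + 8x − 2·(116 + 3x) = 16.
Collecting terms: 2x = 16, so x = 8.
Then 2E = 116 + 3·8 = 140, so E = 70, V = 2E/4 = 35, F = 29 + 8 = 37.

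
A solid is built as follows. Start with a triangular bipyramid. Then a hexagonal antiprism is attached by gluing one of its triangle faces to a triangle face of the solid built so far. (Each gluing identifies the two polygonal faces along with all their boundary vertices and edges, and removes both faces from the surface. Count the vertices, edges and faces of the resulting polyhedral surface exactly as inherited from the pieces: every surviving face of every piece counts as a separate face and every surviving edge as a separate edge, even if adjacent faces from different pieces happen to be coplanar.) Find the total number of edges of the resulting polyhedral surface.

A triangular bipyramid: V=5, E=9, F=6.
Attach a hexagonal antiprism (V=12, E=24, F=14) along a 3-gon: merge 3 vertices and 3 edges, delete both glued faces → V=14, E=30, F=18.
Check: V − E + F = 14 − 30 + 18 = 2.

30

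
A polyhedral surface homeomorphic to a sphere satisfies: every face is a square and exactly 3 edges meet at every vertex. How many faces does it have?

6

Each face has 4 edges and each edge borders two faces, so 2E = 4F.
Each vertex has degree 3, so 3V = 2E and hence V = 4F/3.
Euler: V − E + F = 2 ⇒ (4F/3) − (4F/2) + F = 2.
Multiply by 6: (8 − 12 + 6)F = 12, i.e. 2F = 12.
So F = 6, E = 4·6/2 = 12, V = 4·6/3 = 8.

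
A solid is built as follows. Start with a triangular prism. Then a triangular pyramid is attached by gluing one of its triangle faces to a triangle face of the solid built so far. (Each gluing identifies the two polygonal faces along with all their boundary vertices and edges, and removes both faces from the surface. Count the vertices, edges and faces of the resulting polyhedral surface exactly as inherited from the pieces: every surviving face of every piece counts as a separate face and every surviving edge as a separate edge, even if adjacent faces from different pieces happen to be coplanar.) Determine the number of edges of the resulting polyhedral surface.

12

A triangular prism: V=6, E=9, F=5.
Attach a triangular pyramid (V=4, E=6, F=4) along a 3-gon: merge 3 vertices and 3 edges, delete both glued faces → V=7, E=12, F=7.
Check: V − E + F = 7 − 12 + 7 = 2.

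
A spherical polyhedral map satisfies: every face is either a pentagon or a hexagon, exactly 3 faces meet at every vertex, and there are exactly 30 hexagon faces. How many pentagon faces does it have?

Let x be the number of pentagons; then F = 30 + x.
Edge–face incidences: 2E = 6·30 + 5·x = 180 + 5x.
Every vertex has degree 3, so 3V = 2E.
Euler: V − E + F = 2 ⇒ (2E)/3 − E + (30 + x) = 2.
Multiply by 6: 2·(2E) − 3·(2E) + 6·(30 + x) = 12, i.e. 180 + 6x − (180 + 5x) = 12.
Collecting terms: x = 12.
Then 2E = 180 + 5·12 = 240, so E = 120, V = 2E/3 = 80, F = 30 + 12 = 42.

12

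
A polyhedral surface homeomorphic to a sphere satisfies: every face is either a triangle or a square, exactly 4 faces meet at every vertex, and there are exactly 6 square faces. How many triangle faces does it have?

Let x be the number of triangles; then F = 6 + x.
Edge–face incidences: 2E = 4·6 + 3·x = 24 + 3x.
Every vertex has degree 4, so 4V = 2E.
Euler: V − E + F = 2 ⇒ (2E)/4 − E + (6 + x) = 2.
Multiply by 8: 2·(2E) − 4·(2E) + 8·(6 + x) = 16, i.e. 48 + 8x − 2·(24 + 3x) = 16.
Collecting terms: 2x = 16, so x = 8.
Then 2E = 24 + 3·8 = 48, so E = 24, V = 2E/4 = 12, F = 6 + 8 = 14.

8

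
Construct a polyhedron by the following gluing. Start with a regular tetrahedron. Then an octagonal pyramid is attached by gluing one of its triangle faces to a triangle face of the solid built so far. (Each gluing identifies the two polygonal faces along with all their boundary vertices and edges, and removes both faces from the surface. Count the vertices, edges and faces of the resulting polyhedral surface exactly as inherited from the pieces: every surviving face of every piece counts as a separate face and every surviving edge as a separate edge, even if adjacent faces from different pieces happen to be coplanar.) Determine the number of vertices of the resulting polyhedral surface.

10

A regular tetrahedron: V=4, E=6, F=4.
Attach an octagonal pyramid (V=9, E=16, F=9) along a 3-gon: merge 3 vertices and 3 edges, delete both glued faces → V=10, E=19, F=11.
Check: V − E + F = 10 − 19 + 11 = 2.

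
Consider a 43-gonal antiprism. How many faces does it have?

88

An antiprism on an n-gon has two n-gon caps and 2n triangles: V = 2·43 = 86, E = 4·43 = 172, F = 2·43 + 2 = 88.
Check: V − E + F = 86 − 172 + 88 = 2.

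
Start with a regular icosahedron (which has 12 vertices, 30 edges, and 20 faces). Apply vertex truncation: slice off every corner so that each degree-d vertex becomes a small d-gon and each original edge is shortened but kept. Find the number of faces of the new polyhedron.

32

Truncation replaces each original edge-end by a new vertex, so V′ = 2E = 60.
Each original edge survives, and each old vertex of degree d contributes d new edges; summing degrees gives Σd = 2E, so E′ = E + 2E = 3E = 90.
Each original face survives and each original vertex becomes one new face: F′ = F + V = 32.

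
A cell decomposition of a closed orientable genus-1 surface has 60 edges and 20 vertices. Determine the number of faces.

For a closed orientable surface of genus 1, χ = 2 − 2·1 = 0.
F = 0 − V + E = 0 − 20 + 60 = 40.

40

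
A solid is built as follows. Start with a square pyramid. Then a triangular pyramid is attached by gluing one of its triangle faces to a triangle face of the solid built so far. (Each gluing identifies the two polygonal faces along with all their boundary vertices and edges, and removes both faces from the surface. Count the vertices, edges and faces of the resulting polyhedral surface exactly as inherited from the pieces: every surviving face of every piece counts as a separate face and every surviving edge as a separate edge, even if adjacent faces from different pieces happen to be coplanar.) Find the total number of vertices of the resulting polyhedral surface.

A square pyramid: V=5, E=8, F=5.
Attach a triangular pyramid (V=4, E=6, F=4) along a 3-gon: merge 3 vertices and 3 edges, delete both glued faces → V=6, E=11, F=7.
Check: V − E + F = 6 − 11 + 7 = 2.

6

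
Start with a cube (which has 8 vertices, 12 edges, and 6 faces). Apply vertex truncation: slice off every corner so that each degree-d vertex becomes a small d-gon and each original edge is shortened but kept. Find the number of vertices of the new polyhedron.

24

Truncation replaces each original edge-end by a new vertex, so V′ = 2E = 24.
Each original edge survives, and each old vertex of degree d contributes d new edges; summing degrees gives Σd = 2E, so E′ = E + 2E = 3E = 36.
Each original face survives and each original vertex becomes one new face: F′ = F + V = 14.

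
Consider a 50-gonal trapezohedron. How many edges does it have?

The n-trapezohedron (dual of the n-antiprism) has V = 2·50 + 2 = 102, E = 4·50 = 200, F = 2·50 = 100.

200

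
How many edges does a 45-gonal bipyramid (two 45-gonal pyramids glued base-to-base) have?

A bipyramid over an n-gon has 2n triangular faces and n + 2 vertices: V = 45 + 2 = 47, E = 3·45 = 135, F = 2·45 = 90.

135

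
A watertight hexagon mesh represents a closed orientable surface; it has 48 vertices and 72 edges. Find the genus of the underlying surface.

1

Every face is a hexagon and each edge borders two faces, so 6F = 2·72, giving F = 24.
χ = V − E + F = 48 − 72 + 24 = 0.
For a closed orientable surface χ = 2 − 2g, so g = (2 − (0))/2 = 1.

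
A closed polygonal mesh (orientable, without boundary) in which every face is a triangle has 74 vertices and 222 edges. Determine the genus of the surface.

1

Every face is a triangle and each edge borders two faces, so 3F = 2·222, giving F = 148.
χ = V − E + F = 74 − 222 + 148 = 0.
For a closed orientable surface χ = 2 − 2g, so g = (2 − (0))/2 = 1.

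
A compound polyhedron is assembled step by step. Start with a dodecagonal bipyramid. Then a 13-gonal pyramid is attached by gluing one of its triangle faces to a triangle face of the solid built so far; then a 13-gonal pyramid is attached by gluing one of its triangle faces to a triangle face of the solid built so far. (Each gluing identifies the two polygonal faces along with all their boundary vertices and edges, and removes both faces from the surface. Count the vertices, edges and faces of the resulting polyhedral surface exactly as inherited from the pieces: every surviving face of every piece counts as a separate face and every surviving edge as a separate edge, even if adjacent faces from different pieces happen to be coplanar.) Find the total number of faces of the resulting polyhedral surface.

48

A dodecagonal bipyramid: V=14, E=36, F=24.
Attach a 13-gonal pyramid (V=14, E=26, F=14) along a 3-gon: merge 3 vertices and 3 edges, delete both glued faces → V=25, E=59, F=36.
Attach a 13-gonal pyramid (V=14, E=26, F=14) along a 3-gon: merge 3 vertices and 3 edges, delete both glued faces → V=36, E=82, F=48.
Check: V − E + F = 36 − 82 + 48 = 2.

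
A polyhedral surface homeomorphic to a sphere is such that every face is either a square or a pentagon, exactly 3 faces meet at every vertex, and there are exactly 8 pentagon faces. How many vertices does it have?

Let x be the number of squares; then F = 8 + x.
Edge–face incidences: 2E = 5·8 + 4·x = 40 + 4x.
Every vertex has degree 3, so 3V = 2E.
Euler: V − E + F = 2 ⇒ (2E)/3 − E + (8 + x) = 2.
Multiply by 6: 2·(2E) − 3·(2E) + 6·(8 + x) = 12, i.e. 48 + 6x − (40 + 4x) = 12.
Collecting terms: 2x + 8 = 12, so 2x = 4, so x = 2.
Then 2E = 40 + 4·2 = 48, so E = 24, V = 2E/3 = 16, F = 8 + 2 = 10.

16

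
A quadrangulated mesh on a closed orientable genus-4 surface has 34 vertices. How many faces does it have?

χ = 2 − 2·4 = -6, and every face is a square so 4F = 2E.
V − E + F = -6 with E = 4F/2 gives 34 − (4/2 − 1)·F = -6, so F = 40 and E = 80.

40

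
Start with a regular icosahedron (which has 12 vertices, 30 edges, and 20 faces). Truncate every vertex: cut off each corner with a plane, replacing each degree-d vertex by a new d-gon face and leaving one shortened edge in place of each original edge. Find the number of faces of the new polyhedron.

32

Truncation replaces each original edge-end by a new vertex, so V′ = 2E = 60.
Each original edge survives, and each old vertex of degree d contributes d new edges; summing degrees gives Σd = 2E, so E′ = E + 2E = 3E = 90.
Each original face survives and each original vertex becomes one new face: F′ = F + V = 32.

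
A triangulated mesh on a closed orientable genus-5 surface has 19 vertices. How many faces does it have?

54

χ = 2 − 2·5 = -8, and every face is a triangle so 3F = 2E.
V − E + F = -8 with E = 3F/2 gives 19 − (3/2 − 1)·F = -8, so F = 54 and E = 81.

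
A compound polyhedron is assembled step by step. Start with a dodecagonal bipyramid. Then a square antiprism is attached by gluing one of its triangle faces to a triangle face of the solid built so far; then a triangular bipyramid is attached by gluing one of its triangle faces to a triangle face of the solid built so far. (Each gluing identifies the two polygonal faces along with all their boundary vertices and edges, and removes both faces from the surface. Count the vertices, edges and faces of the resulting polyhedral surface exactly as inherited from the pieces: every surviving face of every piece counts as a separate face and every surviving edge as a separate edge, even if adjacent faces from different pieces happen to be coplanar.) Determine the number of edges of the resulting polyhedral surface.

55

A dodecagonal bipyramid: V=14, E=36, F=24.
Attach a square antiprism (V=8, E=16, F=10) along a 3-gon: merge 3 vertices and 3 edges, delete both glued faces → V=19, E=49, F=32.
Attach a triangular bipyramid (V=5, E=9, F=6) along a 3-gon: merge 3 vertices and 3 edges, delete both glued faces → V=21, E=55, F=36.
Check: V − E + F = 21 − 55 + 36 = 2.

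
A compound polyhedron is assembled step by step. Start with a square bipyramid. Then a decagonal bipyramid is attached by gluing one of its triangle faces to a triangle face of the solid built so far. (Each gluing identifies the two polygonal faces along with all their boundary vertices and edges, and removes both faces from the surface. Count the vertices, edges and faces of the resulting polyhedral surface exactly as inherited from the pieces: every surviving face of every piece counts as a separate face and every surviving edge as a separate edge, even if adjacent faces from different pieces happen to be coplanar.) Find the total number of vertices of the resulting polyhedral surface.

A square bipyramid: V=6, E=12, F=8.
Attach a decagonal bipyramid (V=12, E=30, F=20) along a 3-gon: merge 3 vertices and 3 edges, delete both glued faces → V=15, E=39, F=26.
Check: V − E + F = 15 − 39 + 26 = 2.

15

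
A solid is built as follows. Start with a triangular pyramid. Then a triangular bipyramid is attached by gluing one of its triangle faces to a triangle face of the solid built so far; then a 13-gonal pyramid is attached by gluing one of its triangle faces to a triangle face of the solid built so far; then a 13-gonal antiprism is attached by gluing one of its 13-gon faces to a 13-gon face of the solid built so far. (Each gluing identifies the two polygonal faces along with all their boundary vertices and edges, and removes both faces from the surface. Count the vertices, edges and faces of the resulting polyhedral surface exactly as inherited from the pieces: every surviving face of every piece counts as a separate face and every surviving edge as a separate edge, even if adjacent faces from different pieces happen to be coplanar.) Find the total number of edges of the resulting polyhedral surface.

A triangular pyramid: V=4, E=6, F=4.
Attach a triangular bipyramid (V=5, E=9, F=6) along a 3-gon: merge 3 vertices and 3 edges, delete both glued faces → V=6, E=12, F=8.
Attach a 13-gonal pyramid (V=14, E=26, F=14) along a 3-gon: merge 3 vertices and 3 edges, delete both glued faces → V=17, E=35, F=20.
Attach a 13-gonal antiprism (V=26, E=52, F=28) along a 13-gon: merge 13 vertices and 13 edges, delete both glued faces → V=30, E=74, F=46.
Check: V − E + F = 30 − 74 + 46 = 2.

74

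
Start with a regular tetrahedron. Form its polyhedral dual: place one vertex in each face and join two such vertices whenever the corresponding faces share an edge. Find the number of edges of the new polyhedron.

The base solid has V = 4, E = 6, F = 4.
The dual swaps V and F and preserves E: V′ = F = 4, E′ = E = 6, F′ = V = 4.

6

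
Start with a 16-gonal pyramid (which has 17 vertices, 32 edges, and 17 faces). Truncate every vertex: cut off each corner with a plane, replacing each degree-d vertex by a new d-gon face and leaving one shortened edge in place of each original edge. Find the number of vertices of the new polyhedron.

Truncation replaces each original edge-end by a new vertex, so V′ = 2E = 64.
Each original edge survives, and each old vertex of degree d contributes d new edges; summing degrees gives Σd = 2E, so E′ = E + 2E = 3E = 96.
Each original face survives and each original vertex becomes one new face: F′ = F + V = 34.

64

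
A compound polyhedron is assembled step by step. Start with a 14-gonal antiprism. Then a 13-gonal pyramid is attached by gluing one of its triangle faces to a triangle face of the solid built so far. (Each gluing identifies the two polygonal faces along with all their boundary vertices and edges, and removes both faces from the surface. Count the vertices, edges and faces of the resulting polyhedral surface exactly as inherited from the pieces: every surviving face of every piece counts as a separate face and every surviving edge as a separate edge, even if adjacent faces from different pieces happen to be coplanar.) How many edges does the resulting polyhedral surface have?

79

A 14-gonal antiprism: V=28, E=56, F=30.
Attach a 13-gonal pyramid (V=14, E=26, F=14) along a 3-gon: merge 3 vertices and 3 edges, delete both glued faces → V=39, E=79, F=42.
Check: V − E + F = 39 − 79 + 42 = 2.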